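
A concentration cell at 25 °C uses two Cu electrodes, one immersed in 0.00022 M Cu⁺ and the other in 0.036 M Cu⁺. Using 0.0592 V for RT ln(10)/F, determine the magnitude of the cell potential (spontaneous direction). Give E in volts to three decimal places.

+0.131 V

For a concentration cell E°cell = 0. The 0.036 M side is the cathode (reduction is favoured where [Cu⁺] is higher).
With n = 1, E = −(0.0592/1) log([Cu⁺]ₐₙ/[Cu⁺]꜀ₐₜ) = −(0.0592/1) log(0.00022/0.036) = −(0.0592/1)(-2.214) = +0.131 V.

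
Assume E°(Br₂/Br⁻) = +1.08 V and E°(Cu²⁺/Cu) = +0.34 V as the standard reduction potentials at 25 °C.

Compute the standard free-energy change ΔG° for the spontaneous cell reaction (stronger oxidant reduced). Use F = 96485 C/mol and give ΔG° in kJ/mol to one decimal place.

Br₂/Br⁻ (E° = +1.08 V) is the cathode; Cu²⁺/Cu (E° = +0.34 V) is the anode, so E°cell = +0.74 V.
Balancing electrons gives n = 2 (lcm of 2 and 2).
ΔG° = −nFE° = −(2)(96485)(+0.74) = -142,798 J = -142.8 kJ/mol.

-142.8 kJ/mol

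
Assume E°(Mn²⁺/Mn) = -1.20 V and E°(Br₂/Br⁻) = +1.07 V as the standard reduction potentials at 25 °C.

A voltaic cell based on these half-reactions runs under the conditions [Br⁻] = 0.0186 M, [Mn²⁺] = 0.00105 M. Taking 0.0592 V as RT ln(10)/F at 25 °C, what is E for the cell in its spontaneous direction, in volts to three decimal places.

Br₂/Br⁻ is the cathode (higher E°), Mn²⁺/Mn the anode: E°cell = +1.07 − (-1.20) = +2.27 V, n = 2.
Overall: Br₂(l) + Mn(s) → 2 Br⁻(aq) + Mn²⁺(aq)
Q = [Br⁻]^2·[Mn²⁺]; log Q = -6.440.
E = E° − (0.0592/n) log Q = +2.27 − (0.0592/2)(-6.440) = +2.461 V.

+2.461 V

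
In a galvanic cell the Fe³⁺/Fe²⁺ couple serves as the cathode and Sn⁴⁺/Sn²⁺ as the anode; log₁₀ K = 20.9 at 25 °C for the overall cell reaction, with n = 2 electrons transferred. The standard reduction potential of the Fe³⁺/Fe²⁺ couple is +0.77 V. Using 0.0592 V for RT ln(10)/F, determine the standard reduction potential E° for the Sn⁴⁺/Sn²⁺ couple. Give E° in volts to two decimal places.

E°cell = (0.0592/n)·log K = (0.0592/2)(20.9) = +0.619 V.
Since Fe³⁺/Fe²⁺ is the cathode and Sn⁴⁺/Sn²⁺ the anode, E°cell = E°(Fe³⁺/Fe²⁺) − E°(Sn⁴⁺/Sn²⁺).
So E°(Sn⁴⁺/Sn²⁺) = E°(Fe³⁺/Fe²⁺) − E°cell = (+0.77) − (+0.619) = +0.15 V.

+0.15 V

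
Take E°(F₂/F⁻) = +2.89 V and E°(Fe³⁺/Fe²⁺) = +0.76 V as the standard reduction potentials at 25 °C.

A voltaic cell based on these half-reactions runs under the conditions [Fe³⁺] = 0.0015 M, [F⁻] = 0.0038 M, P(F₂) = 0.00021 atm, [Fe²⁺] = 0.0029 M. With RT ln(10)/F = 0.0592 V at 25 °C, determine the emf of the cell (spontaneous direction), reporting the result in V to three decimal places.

F₂/F⁻ is the cathode (higher E°), Fe³⁺/Fe²⁺ the anode: E°cell = +2.89 − (+0.76) = +2.13 V, n = 2.
Overall: F₂(g) + 2 Fe²⁺(aq) → 2 F⁻(aq) + 2 Fe³⁺(aq)
Q = [F⁻]^2·[Fe³⁺]^2 / (P(F₂)·[Fe²⁺]^2); log Q = -1.735.
E = E° − (0.0592/n) log Q = +2.13 − (0.0592/2)(-1.735) = +2.181 V.

+2.181 V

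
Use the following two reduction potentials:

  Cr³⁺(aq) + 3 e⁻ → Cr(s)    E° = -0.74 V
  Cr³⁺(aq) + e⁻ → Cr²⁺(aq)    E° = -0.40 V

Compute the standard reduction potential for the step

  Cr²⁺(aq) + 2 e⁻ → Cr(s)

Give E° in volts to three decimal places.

Sequential free energies add, so n₃E°₃ = n₁E°₁ + n₂E°₂.
With n₃ = 3, and the known step contributing 1×(-0.40) V, the unknown satisfies 2·E° = 3×(-0.74) − 1×(-0.40) = -1.820.
E° = -1.820 / 2 = -0.910 V.

-0.910 V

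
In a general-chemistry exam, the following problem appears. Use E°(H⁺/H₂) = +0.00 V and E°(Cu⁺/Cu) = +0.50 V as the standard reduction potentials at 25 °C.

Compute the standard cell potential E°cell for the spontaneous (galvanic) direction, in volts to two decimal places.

The Cu⁺/Cu couple has the higher reduction potential, so it is the cathode; H⁺/H₂ is oxidised at the anode.
E°cell = E°(cathode) − E°(anode) = (+0.50) − (+0.00) = +0.50 V.

+0.50 V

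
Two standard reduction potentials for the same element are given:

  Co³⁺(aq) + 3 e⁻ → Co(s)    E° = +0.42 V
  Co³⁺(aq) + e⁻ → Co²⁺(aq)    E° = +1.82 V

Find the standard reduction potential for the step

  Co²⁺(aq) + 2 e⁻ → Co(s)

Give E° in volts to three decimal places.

-0.280 V

Sequential free energies add, so n₃E°₃ = n₁E°₁ + n₂E°₂.
With n₃ = 3, and the known step contributing 1×(+1.82) V, the unknown satisfies 2·E° = 3×(+0.42) − 1×(+1.82) = -0.560.
E° = -0.560 / 2 = -0.280 V.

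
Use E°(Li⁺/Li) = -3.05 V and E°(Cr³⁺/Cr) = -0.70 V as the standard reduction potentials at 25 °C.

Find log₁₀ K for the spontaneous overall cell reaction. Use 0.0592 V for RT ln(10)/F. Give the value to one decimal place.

Cathode: Cr³⁺/Cr; anode: Li⁺/Li. E°cell = +2.35 V, n = 3.
log K = nE°cell / 0.0592 = (3)(+2.35) / 0.0592 = 119.1.

119.1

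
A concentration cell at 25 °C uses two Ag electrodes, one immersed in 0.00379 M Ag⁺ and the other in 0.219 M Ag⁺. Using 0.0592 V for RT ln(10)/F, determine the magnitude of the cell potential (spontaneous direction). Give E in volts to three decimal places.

For a concentration cell E°cell = 0. The 0.219 M side is the cathode (reduction is favoured where [Ag⁺] is higher).
With n = 1, E = −(0.0592/1) log([Ag⁺]ₐₙ/[Ag⁺]꜀ₐₜ) = −(0.0592/1) log(0.00379/0.219) = −(0.0592/1)(-1.762) = +0.104 V.

+0.104 V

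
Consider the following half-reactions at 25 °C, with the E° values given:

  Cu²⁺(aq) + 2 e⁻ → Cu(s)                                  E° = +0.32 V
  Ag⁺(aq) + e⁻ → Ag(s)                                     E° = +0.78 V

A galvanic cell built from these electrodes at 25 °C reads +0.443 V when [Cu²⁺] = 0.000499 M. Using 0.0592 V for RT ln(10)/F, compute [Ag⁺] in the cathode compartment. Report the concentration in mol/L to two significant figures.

Ag⁺/Ag is the cathode, Cu²⁺/Cu the anode: E°cell = +0.46 V, n = 2.
Overall reaction: 2 Ag⁺(aq) + Cu(s) → 2 Ag(s) + Cu²⁺(aq); Q = [Cu²⁺]^1/[Ag⁺]^2.
From E = E° − (0.0592/n) log Q: log Q = (E° − E)·n/0.0592 = (+0.46 − (+0.443))·2/0.0592 = 0.5743.
So 2·log[Ag⁺] = 1·log(0.000499) − log Q = -3.3019 − (0.5743) = -3.8762; log[Ag⁺] = -3.8762 / 2 = -1.9381; [Ag⁺] = 10^(-1.9381) ≈ 0.012 M.

0.012 M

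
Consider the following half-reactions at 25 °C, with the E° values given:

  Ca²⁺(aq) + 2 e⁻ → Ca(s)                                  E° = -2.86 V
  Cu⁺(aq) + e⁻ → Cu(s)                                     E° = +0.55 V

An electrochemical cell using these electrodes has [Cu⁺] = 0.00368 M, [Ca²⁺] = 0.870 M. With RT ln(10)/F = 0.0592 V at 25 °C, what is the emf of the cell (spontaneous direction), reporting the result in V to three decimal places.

Cu⁺/Cu is the cathode (higher E°), Ca²⁺/Ca the anode: E°cell = +0.55 − (-2.86) = +3.41 V, n = 2.
Overall: 2 Cu⁺(aq) + Ca(s) → 2 Cu(s) + Ca²⁺(aq)
Q = [Ca²⁺] / ([Cu⁺]^2); log Q = 4.808.
E = E° − (0.0592/n) log Q = +3.41 − (0.0592/2)(4.808) = +3.268 V.

+3.268 V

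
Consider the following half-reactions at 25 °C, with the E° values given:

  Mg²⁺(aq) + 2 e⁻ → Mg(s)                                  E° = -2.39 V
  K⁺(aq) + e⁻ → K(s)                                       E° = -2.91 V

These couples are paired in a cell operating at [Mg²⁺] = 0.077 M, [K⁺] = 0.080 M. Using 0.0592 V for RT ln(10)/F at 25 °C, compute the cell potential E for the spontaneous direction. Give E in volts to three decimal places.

Mg²⁺/Mg is the cathode (higher E°), K⁺/K the anode: E°cell = -2.39 − (-2.91) = +0.52 V, n = 2.
Overall: Mg²⁺(aq) + 2 K(s) → Mg(s) + 2 K⁺(aq)
Q = [K⁺]^2 / ([Mg²⁺]); log Q = -1.080.
E = E° − (0.0592/n) log Q = +0.52 − (0.0592/2)(-1.080) = +0.552 V.

+0.552 V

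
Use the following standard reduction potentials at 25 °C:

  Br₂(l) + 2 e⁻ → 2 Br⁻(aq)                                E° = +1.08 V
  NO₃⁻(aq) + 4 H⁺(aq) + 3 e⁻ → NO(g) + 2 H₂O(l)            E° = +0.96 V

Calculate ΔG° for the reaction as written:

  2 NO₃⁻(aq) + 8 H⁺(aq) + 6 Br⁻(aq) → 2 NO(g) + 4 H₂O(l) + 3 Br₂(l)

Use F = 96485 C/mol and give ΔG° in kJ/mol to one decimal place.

As written, NO₃⁻/NO is reduced (cathode) and Br₂/Br⁻ is oxidised (anode), so E°cell = (+0.96) − (+1.08) = -0.12 V.
Balancing electrons gives n = 6.
ΔG° = −nFE° = −(6)(96485)(-0.12) = 69,469 J = +69.5 kJ/mol.

+69.5 kJ/mol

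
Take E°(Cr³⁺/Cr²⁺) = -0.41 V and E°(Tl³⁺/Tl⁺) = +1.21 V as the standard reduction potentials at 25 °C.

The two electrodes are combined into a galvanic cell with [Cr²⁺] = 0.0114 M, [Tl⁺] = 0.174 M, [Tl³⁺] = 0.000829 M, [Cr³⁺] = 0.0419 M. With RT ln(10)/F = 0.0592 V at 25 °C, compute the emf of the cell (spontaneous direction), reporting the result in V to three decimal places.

+1.518 V

Tl³⁺/Tl⁺ is the cathode (higher E°), Cr³⁺/Cr²⁺ the anode: E°cell = +1.21 − (-0.41) = +1.62 V, n = 2.
Overall: Tl³⁺(aq) + 2 Cr²⁺(aq) → Tl⁺(aq) + 2 Cr³⁺(aq)
Q = [Tl⁺]·[Cr³⁺]^2 / ([Tl³⁺]·[Cr²⁺]^2); log Q = 3.453.
E = E° − (0.0592/n) log Q = +1.62 − (0.0592/2)(3.453) = +1.518 V.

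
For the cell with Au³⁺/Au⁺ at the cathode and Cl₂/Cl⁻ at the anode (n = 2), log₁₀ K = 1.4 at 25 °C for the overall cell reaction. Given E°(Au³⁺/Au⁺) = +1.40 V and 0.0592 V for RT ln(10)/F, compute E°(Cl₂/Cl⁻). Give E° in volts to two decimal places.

+1.36 V

E°cell = (0.0592/n)·log K = (0.0592/2)(1.4) = +0.041 V.
Since Au³⁺/Au⁺ is the cathode and Cl₂/Cl⁻ the anode, E°cell = E°(Au³⁺/Au⁺) − E°(Cl₂/Cl⁻).
So E°(Cl₂/Cl⁻) = E°(Au³⁺/Au⁺) − E°cell = (+1.40) − (+0.041) = +1.36 V.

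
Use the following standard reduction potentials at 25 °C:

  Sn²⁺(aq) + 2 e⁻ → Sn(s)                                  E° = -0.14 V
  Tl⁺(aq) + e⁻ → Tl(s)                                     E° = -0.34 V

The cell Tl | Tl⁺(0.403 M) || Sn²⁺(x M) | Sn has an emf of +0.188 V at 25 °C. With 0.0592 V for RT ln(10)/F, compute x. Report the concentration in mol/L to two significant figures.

Sn²⁺/Sn is the cathode, Tl⁺/Tl the anode: E°cell = +0.20 V, n = 2.
Overall reaction: Sn²⁺(aq) + 2 Tl(s) → Sn(s) + 2 Tl⁺(aq); Q = [Tl⁺]^2/[Sn²⁺]^1.
From E = E° − (0.0592/n) log Q: log Q = (E° − E)·n/0.0592 = (+0.20 − (+0.188))·2/0.0592 = 0.4054.
So 1·log[Sn²⁺] = 2·log(0.403) − log Q = -0.7894 − (0.4054) = -1.1948; [Sn²⁺] = 10^(-1.1948) ≈ 0.064 M.

0.064 M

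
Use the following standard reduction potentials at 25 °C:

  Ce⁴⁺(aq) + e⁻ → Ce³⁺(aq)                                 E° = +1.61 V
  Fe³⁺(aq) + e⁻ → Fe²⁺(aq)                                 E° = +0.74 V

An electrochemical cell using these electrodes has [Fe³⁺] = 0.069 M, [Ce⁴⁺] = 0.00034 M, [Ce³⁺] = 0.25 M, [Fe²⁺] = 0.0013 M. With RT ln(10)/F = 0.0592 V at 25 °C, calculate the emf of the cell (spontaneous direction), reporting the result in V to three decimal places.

+0.598 V

Ce⁴⁺/Ce³⁺ is the cathode (higher E°), Fe³⁺/Fe²⁺ the anode: E°cell = +1.61 − (+0.74) = +0.87 V, n = 1.
Overall: Ce⁴⁺(aq) + Fe²⁺(aq) → Ce³⁺(aq) + Fe³⁺(aq)
Q = [Ce³⁺]·[Fe³⁺] / ([Ce⁴⁺]·[Fe²⁺]); log Q = 4.591.
E = E° − (0.0592/n) log Q = +0.87 − (0.0592/1)(4.591) = +0.598 V.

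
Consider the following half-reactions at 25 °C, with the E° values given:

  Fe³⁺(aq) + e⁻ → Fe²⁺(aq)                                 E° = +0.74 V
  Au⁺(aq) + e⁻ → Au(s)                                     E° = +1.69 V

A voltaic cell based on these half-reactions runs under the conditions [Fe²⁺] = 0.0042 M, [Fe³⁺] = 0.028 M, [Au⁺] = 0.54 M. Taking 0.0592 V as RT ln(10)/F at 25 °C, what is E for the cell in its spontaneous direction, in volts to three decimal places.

+0.885 V

Au⁺/Au is the cathode (higher E°), Fe³⁺/Fe²⁺ the anode: E°cell = +1.69 − (+0.74) = +0.95 V, n = 1.
Overall: Au⁺(aq) + Fe²⁺(aq) → Au(s) + Fe³⁺(aq)
Q = [Fe³⁺] / ([Au⁺]·[Fe²⁺]); log Q = 1.092.
E = E° − (0.0592/n) log Q = +0.95 − (0.0592/1)(1.092) = +0.885 V.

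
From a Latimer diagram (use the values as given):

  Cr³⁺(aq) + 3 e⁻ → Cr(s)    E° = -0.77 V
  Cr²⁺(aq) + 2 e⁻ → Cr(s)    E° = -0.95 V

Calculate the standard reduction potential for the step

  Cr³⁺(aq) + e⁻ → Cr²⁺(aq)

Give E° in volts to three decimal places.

-0.410 V

Sequential free energies add, so n₃E°₃ = n₁E°₁ + n₂E°₂.
With n₃ = 3, and the known step contributing 2×(-0.95) V, the unknown satisfies 1·E° = 3×(-0.77) − 2×(-0.95) = -0.410.
E° = -0.410 / 1 = -0.410 V.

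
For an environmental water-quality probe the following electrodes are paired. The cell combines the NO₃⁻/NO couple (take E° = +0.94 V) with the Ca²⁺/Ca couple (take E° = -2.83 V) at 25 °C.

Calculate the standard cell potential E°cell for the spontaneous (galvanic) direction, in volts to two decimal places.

+3.77 V

The NO₃⁻/NO couple has the higher reduction potential, so it is the cathode; Ca²⁺/Ca is oxidised at the anode.
E°cell = E°(cathode) − E°(anode) = (+0.94) − (-2.83) = +3.77 V.
Since E°cell > 0, the reaction is spontaneous under standard conditions.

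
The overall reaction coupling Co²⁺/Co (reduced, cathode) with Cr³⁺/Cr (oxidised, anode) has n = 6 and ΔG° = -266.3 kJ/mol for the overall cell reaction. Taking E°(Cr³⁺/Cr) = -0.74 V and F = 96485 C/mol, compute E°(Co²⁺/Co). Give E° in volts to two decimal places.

-0.28 V

E°cell = −ΔG°/(nF) = −(-266.3×10³)/((6)(96485)) = +0.460 V.
Since Co²⁺/Co is the cathode and Cr³⁺/Cr the anode, E°cell = E°(Co²⁺/Co) − E°(Cr³⁺/Cr).
So E°(Co²⁺/Co) = E°cell + E°(Cr³⁺/Cr) = +0.460 + (-0.74) = -0.28 V.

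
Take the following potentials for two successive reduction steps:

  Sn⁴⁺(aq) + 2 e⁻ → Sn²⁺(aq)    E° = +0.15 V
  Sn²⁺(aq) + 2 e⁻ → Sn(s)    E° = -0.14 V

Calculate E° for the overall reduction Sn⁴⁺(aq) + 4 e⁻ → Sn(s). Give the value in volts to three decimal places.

Since ΔG° = −nFE° is additive over sequential reductions, n₃E°₃ = n₁E°₁ + n₂E°₂.
E°₃ = (2×+0.15 + 2×-0.14) / 4 = (+0.020) / 4 = +0.005 V.

+0.005 V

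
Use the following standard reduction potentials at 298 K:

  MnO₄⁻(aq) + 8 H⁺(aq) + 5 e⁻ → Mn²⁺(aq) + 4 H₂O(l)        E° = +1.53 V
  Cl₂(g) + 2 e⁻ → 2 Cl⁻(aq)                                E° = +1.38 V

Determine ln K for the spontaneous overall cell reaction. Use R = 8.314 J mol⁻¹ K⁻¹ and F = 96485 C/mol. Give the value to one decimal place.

Cathode: MnO₄⁻/Mn²⁺; anode: Cl₂/Cl⁻. E°cell = (+1.53) − (+1.38) = +0.15 V, with n = 10.
ΔG° = −nFE° = −RT ln K, so ln K = nFE°/(RT) = (10)(96485)(+0.15) / ((8.314)(298)) = 58.415.

58.4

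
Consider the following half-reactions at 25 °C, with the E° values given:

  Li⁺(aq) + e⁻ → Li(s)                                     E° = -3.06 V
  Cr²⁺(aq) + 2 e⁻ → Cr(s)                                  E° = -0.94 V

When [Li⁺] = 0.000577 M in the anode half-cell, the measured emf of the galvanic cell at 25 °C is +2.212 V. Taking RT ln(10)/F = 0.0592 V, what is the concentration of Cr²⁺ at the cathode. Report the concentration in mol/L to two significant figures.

0.00043 M

Cr²⁺/Cr is the cathode, Li⁺/Li the anode: E°cell = +2.12 V, n = 2.
Overall reaction: Cr²⁺(aq) + 2 Li(s) → Cr(s) + 2 Li⁺(aq); Q = [Li⁺]^2/[Cr²⁺]^1.
From E = E° − (0.0592/n) log Q: log Q = (E° − E)·n/0.0592 = (+2.12 − (+2.212))·2/0.0592 = -3.1081.
So 1·log[Cr²⁺] = 2·log(0.000577) − log Q = -6.4776 − (-3.1081) = -3.3695; [Cr²⁺] = 10^(-3.3695) ≈ 0.00043 M.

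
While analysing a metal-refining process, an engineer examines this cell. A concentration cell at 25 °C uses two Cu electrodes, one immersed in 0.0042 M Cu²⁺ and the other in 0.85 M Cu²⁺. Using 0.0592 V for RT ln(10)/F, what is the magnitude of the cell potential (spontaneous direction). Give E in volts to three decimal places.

+0.068 V

For a concentration cell E°cell = 0. The 0.85 M side is the cathode (reduction is favoured where [Cu²⁺] is higher).
With n = 2, E = −(0.0592/2) log([Cu²⁺]ₐₙ/[Cu²⁺]꜀ₐₜ) = −(0.0592/2) log(0.0042/0.85) = −(0.0592/2)(-2.306) = +0.068 V.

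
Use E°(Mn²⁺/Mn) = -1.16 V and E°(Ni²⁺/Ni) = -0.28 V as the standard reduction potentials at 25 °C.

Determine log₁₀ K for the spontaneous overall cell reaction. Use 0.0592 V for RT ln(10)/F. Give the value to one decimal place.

Cathode: Ni²⁺/Ni; anode: Mn²⁺/Mn. E°cell = +0.88 V, n = 2.
log K = nE°cell / 0.0592 = (2)(+0.88) / 0.0592 = 29.7.

29.7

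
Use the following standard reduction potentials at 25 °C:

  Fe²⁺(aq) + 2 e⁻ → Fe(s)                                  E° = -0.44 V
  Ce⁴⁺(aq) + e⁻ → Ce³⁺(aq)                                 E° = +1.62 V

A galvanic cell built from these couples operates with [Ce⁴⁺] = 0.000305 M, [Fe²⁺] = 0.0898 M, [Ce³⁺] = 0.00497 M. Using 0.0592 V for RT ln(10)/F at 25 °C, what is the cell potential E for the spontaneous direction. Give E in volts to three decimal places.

+2.019 V

Ce⁴⁺/Ce³⁺ is the cathode (higher E°), Fe²⁺/Fe the anode: E°cell = +1.62 − (-0.44) = +2.06 V, n = 2.
Overall: 2 Ce⁴⁺(aq) + Fe(s) → 2 Ce³⁺(aq) + Fe²⁺(aq)
Q = [Ce³⁺]^2·[Fe²⁺] / ([Ce⁴⁺]^2); log Q = 1.377.
E = E° − (0.0592/n) log Q = +2.06 − (0.0592/2)(1.377) = +2.019 V.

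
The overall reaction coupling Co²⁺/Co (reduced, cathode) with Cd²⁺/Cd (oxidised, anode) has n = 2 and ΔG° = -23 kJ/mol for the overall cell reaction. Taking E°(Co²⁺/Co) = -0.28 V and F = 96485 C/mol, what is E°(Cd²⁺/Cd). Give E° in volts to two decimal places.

E°cell = −ΔG°/(nF) = −(-23×10³)/((2)(96485)) = +0.119 V.
Since Co²⁺/Co is the cathode and Cd²⁺/Cd the anode, E°cell = E°(Co²⁺/Co) − E°(Cd²⁺/Cd).
So E°(Cd²⁺/Cd) = E°(Co²⁺/Co) − E°cell = (-0.28) − (+0.119) = -0.40 V.

-0.40 V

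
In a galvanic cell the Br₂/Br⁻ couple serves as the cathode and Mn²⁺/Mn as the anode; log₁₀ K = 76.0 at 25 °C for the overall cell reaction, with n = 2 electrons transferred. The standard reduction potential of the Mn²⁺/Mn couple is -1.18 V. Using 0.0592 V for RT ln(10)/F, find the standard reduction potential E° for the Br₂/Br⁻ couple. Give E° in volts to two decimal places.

E°cell = (0.0592/n)·log K = (0.0592/2)(76.0) = +2.250 V.
Since Br₂/Br⁻ is the cathode and Mn²⁺/Mn the anode, E°cell = E°(Br₂/Br⁻) − E°(Mn²⁺/Mn).
So E°(Br₂/Br⁻) = E°cell + E°(Mn²⁺/Mn) = +2.250 + (-1.18) = +1.07 V.

+1.07 V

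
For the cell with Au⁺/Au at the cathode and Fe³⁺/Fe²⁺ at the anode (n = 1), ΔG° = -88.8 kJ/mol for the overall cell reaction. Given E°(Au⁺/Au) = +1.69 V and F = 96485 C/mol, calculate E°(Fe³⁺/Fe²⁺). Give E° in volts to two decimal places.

E°cell = −ΔG°/(nF) = −(-88.8×10³)/((1)(96485)) = +0.920 V.
Since Au⁺/Au is the cathode and Fe³⁺/Fe²⁺ the anode, E°cell = E°(Au⁺/Au) − E°(Fe³⁺/Fe²⁺).
So E°(Fe³⁺/Fe²⁺) = E°(Au⁺/Au) − E°cell = (+1.69) − (+0.920) = +0.77 V.

+0.77 V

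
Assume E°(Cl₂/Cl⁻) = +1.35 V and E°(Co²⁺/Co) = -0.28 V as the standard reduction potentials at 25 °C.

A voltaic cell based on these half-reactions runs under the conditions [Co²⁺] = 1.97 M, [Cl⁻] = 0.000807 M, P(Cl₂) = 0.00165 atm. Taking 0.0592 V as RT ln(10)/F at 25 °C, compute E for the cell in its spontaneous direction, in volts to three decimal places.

Cl₂/Cl⁻ is the cathode (higher E°), Co²⁺/Co the anode: E°cell = +1.35 − (-0.28) = +1.63 V, n = 2.
Overall: Cl₂(g) + Co(s) → 2 Cl⁻(aq) + Co²⁺(aq)
Q = [Cl⁻]^2·[Co²⁺] / (P(Cl₂)); log Q = -3.109.
E = E° − (0.0592/n) log Q = +1.63 − (0.0592/2)(-3.109) = +1.722 V.

+1.722 V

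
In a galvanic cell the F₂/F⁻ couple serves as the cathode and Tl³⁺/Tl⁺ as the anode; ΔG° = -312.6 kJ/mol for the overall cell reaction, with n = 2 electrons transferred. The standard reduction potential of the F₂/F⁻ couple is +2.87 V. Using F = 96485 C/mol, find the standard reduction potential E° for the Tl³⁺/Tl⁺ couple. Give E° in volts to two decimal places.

+1.25 V

E°cell = −ΔG°/(nF) = −(-312.6×10³)/((2)(96485)) = +1.620 V.
Since F₂/F⁻ is the cathode and Tl³⁺/Tl⁺ the anode, E°cell = E°(F₂/F⁻) − E°(Tl³⁺/Tl⁺).
So E°(Tl³⁺/Tl⁺) = E°(F₂/F⁻) − E°cell = (+2.87) − (+1.620) = +1.25 V.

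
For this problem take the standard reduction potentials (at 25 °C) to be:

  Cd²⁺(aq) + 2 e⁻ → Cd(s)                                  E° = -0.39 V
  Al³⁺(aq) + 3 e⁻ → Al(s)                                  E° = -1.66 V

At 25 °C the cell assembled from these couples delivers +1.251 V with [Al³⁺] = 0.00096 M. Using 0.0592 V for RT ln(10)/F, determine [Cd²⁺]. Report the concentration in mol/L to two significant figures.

0.0022 M

Cd²⁺/Cd is the cathode, Al³⁺/Al the anode: E°cell = +1.27 V, n = 6.
Overall reaction: 3 Cd²⁺(aq) + 2 Al(s) → 3 Cd(s) + 2 Al³⁺(aq); Q = [Al³⁺]^2/[Cd²⁺]^3.
From E = E° − (0.0592/n) log Q: log Q = (E° − E)·n/0.0592 = (+1.27 − (+1.251))·6/0.0592 = 1.9257.
So 3·log[Cd²⁺] = 2·log(0.00096) − log Q = -6.0355 − (1.9257) = -7.9612; log[Cd²⁺] = -7.9612 / 3 = -2.6537; [Cd²⁺] = 10^(-2.6537) ≈ 0.0022 M.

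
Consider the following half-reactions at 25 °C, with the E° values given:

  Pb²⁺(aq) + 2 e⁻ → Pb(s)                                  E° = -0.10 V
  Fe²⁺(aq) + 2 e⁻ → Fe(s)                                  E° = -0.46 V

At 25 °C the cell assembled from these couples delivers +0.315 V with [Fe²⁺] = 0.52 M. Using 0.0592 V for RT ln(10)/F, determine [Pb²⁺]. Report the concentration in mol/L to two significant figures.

Pb²⁺/Pb is the cathode, Fe²⁺/Fe the anode: E°cell = +0.36 V, n = 2.
Overall reaction: Pb²⁺(aq) + Fe(s) → Pb(s) + Fe²⁺(aq); Q = [Fe²⁺]^1/[Pb²⁺]^1.
From E = E° − (0.0592/n) log Q: log Q = (E° − E)·n/0.0592 = (+0.36 − (+0.315))·2/0.0592 = 1.5203.
So 1·log[Pb²⁺] = 1·log(0.52) − log Q = -0.2840 − (1.5203) = -1.8043; [Pb²⁺] = 10^(-1.8043) ≈ 0.016 M.

0.016 M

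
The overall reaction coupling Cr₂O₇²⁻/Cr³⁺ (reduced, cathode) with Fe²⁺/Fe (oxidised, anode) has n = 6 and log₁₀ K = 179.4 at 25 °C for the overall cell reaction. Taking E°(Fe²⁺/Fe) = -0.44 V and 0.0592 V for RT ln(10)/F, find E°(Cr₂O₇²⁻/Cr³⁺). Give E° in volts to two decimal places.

+1.33 V

E°cell = (0.0592/n)·log K = (0.0592/6)(179.4) = +1.770 V.
Since Cr₂O₇²⁻/Cr³⁺ is the cathode and Fe²⁺/Fe the anode, E°cell = E°(Cr₂O₇²⁻/Cr³⁺) − E°(Fe²⁺/Fe).
So E°(Cr₂O₇²⁻/Cr³⁺) = E°cell + E°(Fe²⁺/Fe) = +1.770 + (-0.44) = +1.33 V.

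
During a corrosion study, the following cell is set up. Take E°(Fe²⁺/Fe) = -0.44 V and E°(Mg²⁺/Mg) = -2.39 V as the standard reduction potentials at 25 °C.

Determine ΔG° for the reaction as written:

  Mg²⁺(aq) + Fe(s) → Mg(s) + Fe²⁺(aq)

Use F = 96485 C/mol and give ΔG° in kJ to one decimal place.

+376.3 kJ

As written, Mg²⁺/Mg is reduced (cathode) and Fe²⁺/Fe is oxidised (anode), so E°cell = (-2.39) − (-0.44) = -1.95 V.
Balancing electrons gives n = 2.
ΔG° = −nFE° = −(2)(96485)(-1.95) = 376,292 J = +376.3 kJ.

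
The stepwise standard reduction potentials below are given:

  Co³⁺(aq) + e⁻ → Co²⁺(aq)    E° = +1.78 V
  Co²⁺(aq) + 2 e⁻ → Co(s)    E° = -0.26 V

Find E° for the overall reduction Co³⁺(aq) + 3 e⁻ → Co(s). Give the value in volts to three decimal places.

Adding the free-energy changes (−nFE°) of the two steps gives −n₃FE°₃ = −n₁FE°₁ − n₂FE°₂.
E°₃ = (1×+1.78 + 2×-0.26) / 3 = (+1.260) / 3 = +0.420 V.
E° values themselves are not directly additive — weighting by electron count is essential.

+0.420 V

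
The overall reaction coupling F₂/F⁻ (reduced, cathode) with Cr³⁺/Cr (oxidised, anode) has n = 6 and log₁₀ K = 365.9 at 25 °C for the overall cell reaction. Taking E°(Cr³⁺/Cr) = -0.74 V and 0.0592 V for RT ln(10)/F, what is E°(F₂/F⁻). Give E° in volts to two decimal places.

+2.87 V

E°cell = (0.0592/n)·log K = (0.0592/6)(365.9) = +3.610 V.
Since F₂/F⁻ is the cathode and Cr³⁺/Cr the anode, E°cell = E°(F₂/F⁻) − E°(Cr³⁺/Cr).
So E°(F₂/F⁻) = E°cell + E°(Cr³⁺/Cr) = +3.610 + (-0.74) = +2.87 V.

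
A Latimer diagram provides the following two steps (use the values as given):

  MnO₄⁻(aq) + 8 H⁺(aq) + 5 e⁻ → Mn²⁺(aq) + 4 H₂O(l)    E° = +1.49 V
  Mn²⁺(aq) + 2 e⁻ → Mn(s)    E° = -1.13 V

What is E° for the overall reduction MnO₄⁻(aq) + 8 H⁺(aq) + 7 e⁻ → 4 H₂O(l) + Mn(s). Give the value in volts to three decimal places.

Standard free energies of sequential steps add: ΔG°₃ = ΔG°₁ + ΔG°₂, so n₃E°₃ = n₁E°₁ + n₂E°₂.
E°₃ = (5×+1.49 + 2×-1.13) / 7 = (+5.190) / 7 = +0.741 V.

+0.741 V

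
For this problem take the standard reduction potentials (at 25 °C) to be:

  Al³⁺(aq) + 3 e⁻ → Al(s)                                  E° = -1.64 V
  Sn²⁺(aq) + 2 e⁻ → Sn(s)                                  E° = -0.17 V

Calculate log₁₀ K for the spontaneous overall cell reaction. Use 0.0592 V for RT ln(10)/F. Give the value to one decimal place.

Cathode: Sn²⁺/Sn; anode: Al³⁺/Al. E°cell = +1.47 V, n = 6.
log K = nE°cell / 0.0592 = (6)(+1.47) / 0.0592 = 149.0.

149.0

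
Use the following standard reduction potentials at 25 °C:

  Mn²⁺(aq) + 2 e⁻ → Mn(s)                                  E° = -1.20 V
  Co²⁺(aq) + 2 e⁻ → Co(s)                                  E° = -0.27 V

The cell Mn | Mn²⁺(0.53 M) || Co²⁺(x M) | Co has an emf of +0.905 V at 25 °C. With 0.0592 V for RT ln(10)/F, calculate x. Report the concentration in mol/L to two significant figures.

Co²⁺/Co is the cathode, Mn²⁺/Mn the anode: E°cell = +0.93 V, n = 2.
Overall reaction: Co²⁺(aq) + Mn(s) → Co(s) + Mn²⁺(aq); Q = [Mn²⁺]^1/[Co²⁺]^1.
From E = E° − (0.0592/n) log Q: log Q = (E° − E)·n/0.0592 = (+0.93 − (+0.905))·2/0.0592 = 0.8446.
So 1·log[Co²⁺] = 1·log(0.53) − log Q = -0.2757 − (0.8446) = -1.1203; [Co²⁺] = 10^(-1.1203) ≈ 0.076 M.

0.076 M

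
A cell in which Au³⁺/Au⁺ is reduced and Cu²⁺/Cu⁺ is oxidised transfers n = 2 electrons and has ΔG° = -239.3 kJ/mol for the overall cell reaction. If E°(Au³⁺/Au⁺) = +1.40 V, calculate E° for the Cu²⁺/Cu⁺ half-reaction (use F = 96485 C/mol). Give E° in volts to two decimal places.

+0.16 V

E°cell = −ΔG°/(nF) = −(-239.3×10³)/((2)(96485)) = +1.240 V.
Since Au³⁺/Au⁺ is the cathode and Cu²⁺/Cu⁺ the anode, E°cell = E°(Au³⁺/Au⁺) − E°(Cu²⁺/Cu⁺).
So E°(Cu²⁺/Cu⁺) = E°(Au³⁺/Au⁺) − E°cell = (+1.40) − (+1.240) = +0.16 V.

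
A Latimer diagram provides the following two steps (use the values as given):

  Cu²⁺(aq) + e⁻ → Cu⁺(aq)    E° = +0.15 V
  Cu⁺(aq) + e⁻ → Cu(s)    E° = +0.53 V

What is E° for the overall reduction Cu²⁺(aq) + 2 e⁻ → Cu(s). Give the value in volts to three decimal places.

+0.340 V

Since ΔG° = −nFE° is additive over sequential reductions, n₃E°₃ = n₁E°₁ + n₂E°₂.
E°₃ = (1×+0.15 + 1×+0.53) / 2 = (+0.680) / 2 = +0.340 V.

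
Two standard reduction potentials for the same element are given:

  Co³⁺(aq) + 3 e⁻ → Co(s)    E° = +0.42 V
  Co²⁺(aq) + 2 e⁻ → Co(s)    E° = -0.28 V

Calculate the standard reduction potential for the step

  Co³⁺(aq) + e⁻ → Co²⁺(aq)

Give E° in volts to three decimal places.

+1.820 V

Sequential free energies add, so n₃E°₃ = n₁E°₁ + n₂E°₂.
With n₃ = 3, and the known step contributing 2×(-0.28) V, the unknown satisfies 1·E° = 3×(+0.42) − 2×(-0.28) = +1.820.
E° = +1.820 / 1 = +1.820 V.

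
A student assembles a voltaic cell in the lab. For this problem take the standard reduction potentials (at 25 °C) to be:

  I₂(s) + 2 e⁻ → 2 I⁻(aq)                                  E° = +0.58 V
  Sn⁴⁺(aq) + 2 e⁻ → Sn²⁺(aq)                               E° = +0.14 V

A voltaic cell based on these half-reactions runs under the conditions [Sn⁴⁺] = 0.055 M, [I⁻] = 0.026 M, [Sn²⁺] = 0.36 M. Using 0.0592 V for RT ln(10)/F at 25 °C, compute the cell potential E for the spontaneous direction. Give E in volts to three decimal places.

+0.558 V

I₂/I⁻ is the cathode (higher E°), Sn⁴⁺/Sn²⁺ the anode: E°cell = +0.58 − (+0.14) = +0.44 V, n = 2.
Overall: I₂(s) + Sn²⁺(aq) → 2 I⁻(aq) + Sn⁴⁺(aq)
Q = [I⁻]^2·[Sn⁴⁺] / ([Sn²⁺]); log Q = -3.986.
E = E° − (0.0592/n) log Q = +0.44 − (0.0592/2)(-3.986) = +0.558 V.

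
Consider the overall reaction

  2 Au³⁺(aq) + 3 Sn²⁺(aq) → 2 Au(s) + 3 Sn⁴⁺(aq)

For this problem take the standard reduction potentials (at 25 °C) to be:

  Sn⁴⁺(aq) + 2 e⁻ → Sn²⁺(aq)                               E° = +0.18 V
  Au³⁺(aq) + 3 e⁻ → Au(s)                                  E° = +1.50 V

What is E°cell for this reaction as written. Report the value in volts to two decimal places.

The Au³⁺/Au couple has the higher reduction potential, so it is the cathode; Sn⁴⁺/Sn²⁺ is oxidised at the anode.
E°cell = E°(cathode) − E°(anode) = (+1.50) − (+0.18) = +1.32 V.

+1.32 V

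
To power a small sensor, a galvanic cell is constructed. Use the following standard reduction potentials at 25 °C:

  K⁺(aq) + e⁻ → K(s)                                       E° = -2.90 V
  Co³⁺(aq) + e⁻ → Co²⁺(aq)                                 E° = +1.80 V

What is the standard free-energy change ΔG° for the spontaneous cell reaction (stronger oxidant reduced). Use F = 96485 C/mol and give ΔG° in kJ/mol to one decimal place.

-453.5 kJ/mol

Co³⁺/Co²⁺ (E° = +1.80 V) is the cathode; K⁺/K (E° = -2.90 V) is the anode, so E°cell = +4.70 V.
Balancing electrons gives n = 1 (lcm of 1 and 1).
ΔG° = −nFE° = −(1)(96485)(+4.70) = -453,480 J = -453.5 kJ/mol.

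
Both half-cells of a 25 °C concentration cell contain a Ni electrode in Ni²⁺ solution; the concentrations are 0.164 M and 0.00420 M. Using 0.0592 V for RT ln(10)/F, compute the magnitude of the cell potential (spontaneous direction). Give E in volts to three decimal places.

For a concentration cell E°cell = 0. The 0.164 M side is the cathode (reduction is favoured where [Ni²⁺] is higher).
With n = 2, E = −(0.0592/2) log([Ni²⁺]ₐₙ/[Ni²⁺]꜀ₐₜ) = −(0.0592/2) log(0.0042/0.164) = −(0.0592/2)(-1.592) = +0.047 V.

+0.047 V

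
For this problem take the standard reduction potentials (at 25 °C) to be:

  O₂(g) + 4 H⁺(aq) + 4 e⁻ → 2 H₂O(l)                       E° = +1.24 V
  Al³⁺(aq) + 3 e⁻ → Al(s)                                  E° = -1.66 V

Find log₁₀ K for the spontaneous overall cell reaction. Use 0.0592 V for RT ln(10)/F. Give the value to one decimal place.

Cathode: O₂/H₂O; anode: Al³⁺/Al. E°cell = +2.90 V, n = 12.
log K = nE°cell / 0.0592 = (12)(+2.90) / 0.0592 = 587.8.

587.8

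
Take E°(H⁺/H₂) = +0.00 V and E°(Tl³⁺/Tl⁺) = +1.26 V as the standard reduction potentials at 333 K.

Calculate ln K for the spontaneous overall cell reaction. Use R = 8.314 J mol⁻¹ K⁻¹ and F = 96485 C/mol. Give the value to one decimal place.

87.8

Cathode: Tl³⁺/Tl⁺; anode: H⁺/H₂. E°cell = (+1.26) − (+0.00) = +1.26 V, with n = 2.
ΔG° = −nFE° = −RT ln K, so ln K = nFE°/(RT) = (2)(96485)(+1.26) / ((8.314)(333)) = 87.823.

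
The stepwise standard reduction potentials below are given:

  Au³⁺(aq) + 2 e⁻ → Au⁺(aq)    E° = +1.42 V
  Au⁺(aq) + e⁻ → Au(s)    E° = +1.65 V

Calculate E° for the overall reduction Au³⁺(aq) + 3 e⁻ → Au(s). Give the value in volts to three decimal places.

Adding the free-energy changes (−nFE°) of the two steps gives −n₃FE°₃ = −n₁FE°₁ − n₂FE°₂.
E°₃ = (2×+1.42 + 1×+1.65) / 3 = (+4.490) / 3 = +1.497 V.

+1.497 V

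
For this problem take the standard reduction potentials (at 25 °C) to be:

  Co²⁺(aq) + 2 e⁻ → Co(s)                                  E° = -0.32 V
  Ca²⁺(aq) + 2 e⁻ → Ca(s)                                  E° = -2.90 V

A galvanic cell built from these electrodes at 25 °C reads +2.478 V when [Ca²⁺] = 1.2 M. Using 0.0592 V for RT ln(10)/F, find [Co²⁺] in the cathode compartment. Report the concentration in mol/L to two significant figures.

0.00043 M

Co²⁺/Co is the cathode, Ca²⁺/Ca the anode: E°cell = +2.58 V, n = 2.
Overall reaction: Co²⁺(aq) + Ca(s) → Co(s) + Ca²⁺(aq); Q = [Ca²⁺]^1/[Co²⁺]^1.
From E = E° − (0.0592/n) log Q: log Q = (E° − E)·n/0.0592 = (+2.58 − (+2.478))·2/0.0592 = 3.4459.
So 1·log[Co²⁺] = 1·log(1.2) − log Q = 0.0792 − (3.4459) = -3.3667; [Co²⁺] = 10^(-3.3667) ≈ 0.00043 M.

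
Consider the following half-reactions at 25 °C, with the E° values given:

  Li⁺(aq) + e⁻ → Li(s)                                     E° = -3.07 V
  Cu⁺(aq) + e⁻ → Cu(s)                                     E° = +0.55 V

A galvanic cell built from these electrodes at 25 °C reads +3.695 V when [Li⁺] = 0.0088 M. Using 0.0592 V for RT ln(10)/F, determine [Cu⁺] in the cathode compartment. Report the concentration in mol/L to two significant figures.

0.16 M

Cu⁺/Cu is the cathode, Li⁺/Li the anode: E°cell = +3.62 V, n = 1.
Overall reaction: Cu⁺(aq) + Li(s) → Cu(s) + Li⁺(aq); Q = [Li⁺]^1/[Cu⁺]^1.
From E = E° − (0.0592/n) log Q: log Q = (E° − E)·n/0.0592 = (+3.62 − (+3.695))·1/0.0592 = -1.2669.
So 1·log[Cu⁺] = 1·log(0.0088) − log Q = -2.0555 − (-1.2669) = -0.7886; [Cu⁺] = 10^(-0.7886) ≈ 0.16 M.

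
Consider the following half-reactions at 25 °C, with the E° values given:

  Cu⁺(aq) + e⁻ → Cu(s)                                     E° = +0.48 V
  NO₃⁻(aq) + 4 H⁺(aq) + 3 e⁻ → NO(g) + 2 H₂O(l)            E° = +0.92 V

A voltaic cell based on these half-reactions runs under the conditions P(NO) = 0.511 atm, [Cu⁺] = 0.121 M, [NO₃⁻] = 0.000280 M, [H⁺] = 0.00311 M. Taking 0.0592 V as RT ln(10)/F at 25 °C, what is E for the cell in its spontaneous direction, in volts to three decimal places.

NO₃⁻/NO is the cathode (higher E°), Cu⁺/Cu the anode: E°cell = +0.92 − (+0.48) = +0.44 V, n = 3.
Overall: NO₃⁻(aq) + 4 H⁺(aq) + 3 Cu(s) → NO(g) + 2 H₂O(l) + 3 Cu⁺(aq)
Q = P(NO)·[Cu⁺]^3 / ([NO₃⁻]·[H⁺]^4); log Q = 10.539.
E = E° − (0.0592/n) log Q = +0.44 − (0.0592/3)(10.539) = +0.232 V.

+0.232 V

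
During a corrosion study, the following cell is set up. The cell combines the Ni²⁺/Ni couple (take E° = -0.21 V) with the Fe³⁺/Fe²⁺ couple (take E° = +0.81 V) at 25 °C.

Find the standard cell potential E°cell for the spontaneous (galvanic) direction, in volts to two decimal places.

The Fe³⁺/Fe²⁺ couple has the higher reduction potential, so it is the cathode; Ni²⁺/Ni is oxidised at the anode.
E°cell = E°(cathode) − E°(anode) = (+0.81) − (-0.21) = +1.02 V.
Since E°cell > 0, the reaction is spontaneous under standard conditions.

+1.02 V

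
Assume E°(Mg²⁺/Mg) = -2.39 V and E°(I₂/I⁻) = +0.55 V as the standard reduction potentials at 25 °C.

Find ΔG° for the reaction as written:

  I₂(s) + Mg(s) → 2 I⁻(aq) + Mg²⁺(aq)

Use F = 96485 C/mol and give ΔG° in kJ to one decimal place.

As written, I₂/I⁻ is reduced (cathode) and Mg²⁺/Mg is oxidised (anode), so E°cell = (+0.55) − (-2.39) = +2.94 V.
Balancing electrons gives n = 2.
ΔG° = −nFE° = −(2)(96485)(+2.94) = -567,332 J = -567.3 kJ.

-567.3 kJ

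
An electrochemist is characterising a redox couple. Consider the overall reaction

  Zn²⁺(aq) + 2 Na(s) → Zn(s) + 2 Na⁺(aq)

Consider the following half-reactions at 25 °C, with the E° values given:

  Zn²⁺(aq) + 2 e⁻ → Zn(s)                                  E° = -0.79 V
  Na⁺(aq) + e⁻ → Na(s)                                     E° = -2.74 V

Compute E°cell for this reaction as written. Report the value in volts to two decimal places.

The Zn²⁺/Zn couple has the higher reduction potential, so it is the cathode; Na⁺/Na is oxidised at the anode.
E°cell = E°(cathode) − E°(anode) = (-0.79) − (-2.74) = +1.95 V.
Since E°cell > 0, the reaction is spontaneous under standard conditions.

+1.95 V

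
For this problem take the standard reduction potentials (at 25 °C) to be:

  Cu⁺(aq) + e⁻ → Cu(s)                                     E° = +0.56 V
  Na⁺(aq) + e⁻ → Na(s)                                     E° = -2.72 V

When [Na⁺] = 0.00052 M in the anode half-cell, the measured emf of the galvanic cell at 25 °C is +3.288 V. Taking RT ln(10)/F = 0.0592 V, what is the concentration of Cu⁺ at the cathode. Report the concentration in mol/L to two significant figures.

Cu⁺/Cu is the cathode, Na⁺/Na the anode: E°cell = +3.28 V, n = 1.
Overall reaction: Cu⁺(aq) + Na(s) → Cu(s) + Na⁺(aq); Q = [Na⁺]^1/[Cu⁺]^1.
From E = E° − (0.0592/n) log Q: log Q = (E° − E)·n/0.0592 = (+3.28 − (+3.288))·1/0.0592 = -0.1351.
So 1·log[Cu⁺] = 1·log(0.00052) − log Q = -3.2840 − (-0.1351) = -3.1489; [Cu⁺] = 10^(-3.1489) ≈ 0.00071 M.

0.00071 M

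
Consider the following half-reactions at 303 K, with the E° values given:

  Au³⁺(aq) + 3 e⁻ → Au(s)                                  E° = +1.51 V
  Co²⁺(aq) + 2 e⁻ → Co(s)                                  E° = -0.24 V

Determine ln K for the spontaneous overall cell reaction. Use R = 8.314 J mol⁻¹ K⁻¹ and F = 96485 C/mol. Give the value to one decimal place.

402.2

Cathode: Au³⁺/Au; anode: Co²⁺/Co. E°cell = (+1.51) − (-0.24) = +1.75 V, with n = 6.
ΔG° = −nFE° = −RT ln K, so ln K = nFE°/(RT) = (6)(96485)(+1.75) / ((8.314)(303)) = 402.158.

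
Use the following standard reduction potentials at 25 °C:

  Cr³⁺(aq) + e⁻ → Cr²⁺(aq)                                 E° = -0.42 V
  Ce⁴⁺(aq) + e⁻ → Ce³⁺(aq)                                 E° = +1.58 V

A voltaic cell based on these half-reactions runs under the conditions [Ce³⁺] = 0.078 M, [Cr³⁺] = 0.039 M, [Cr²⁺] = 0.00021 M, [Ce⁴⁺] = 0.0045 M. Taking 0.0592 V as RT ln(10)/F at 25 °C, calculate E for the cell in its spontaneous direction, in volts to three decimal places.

+1.792 V

Ce⁴⁺/Ce³⁺ is the cathode (higher E°), Cr³⁺/Cr²⁺ the anode: E°cell = +1.58 − (-0.42) = +2.00 V, n = 1.
Overall: Ce⁴⁺(aq) + Cr²⁺(aq) → Ce³⁺(aq) + Cr³⁺(aq)
Q = [Ce³⁺]·[Cr³⁺] / ([Ce⁴⁺]·[Cr²⁺]); log Q = 3.508.
E = E° − (0.0592/n) log Q = +2.00 − (0.0592/1)(3.508) = +1.792 V.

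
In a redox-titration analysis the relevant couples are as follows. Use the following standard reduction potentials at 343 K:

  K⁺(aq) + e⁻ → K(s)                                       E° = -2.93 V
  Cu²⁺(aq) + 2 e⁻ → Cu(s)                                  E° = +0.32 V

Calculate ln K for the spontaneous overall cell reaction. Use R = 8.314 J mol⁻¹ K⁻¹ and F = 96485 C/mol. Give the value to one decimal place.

219.9

Cathode: Cu²⁺/Cu; anode: K⁺/K. E°cell = (+0.32) − (-2.93) = +3.25 V, with n = 2.
ΔG° = −nFE° = −RT ln K, so ln K = nFE°/(RT) = (2)(96485)(+3.25) / ((8.314)(343)) = 219.922.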